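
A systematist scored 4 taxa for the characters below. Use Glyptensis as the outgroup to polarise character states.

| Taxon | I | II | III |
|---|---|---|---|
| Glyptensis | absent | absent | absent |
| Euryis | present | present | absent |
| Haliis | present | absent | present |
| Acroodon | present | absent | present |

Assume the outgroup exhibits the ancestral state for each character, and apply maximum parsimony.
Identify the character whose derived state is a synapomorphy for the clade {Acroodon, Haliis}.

III

The outgroup has state 'absent' for every character, so 'present' is the derived state throughout.
All ingroup taxa share the derived state 'present' for I; it defines the ingroup but does not resolve relationships within it.
II (derived state 'present') is unique to Euryis (autapomorphy; uninformative for grouping).
Only Acroodon and Haliis show the derived state 'present' for III, supporting them as a clade.
Most parsimonious ingroup topology: (Euryis,(Haliis,Acroodon)).
The clade {Acroodon, Haliis} is supported by III: its derived state 'present' occurs in exactly those taxa and in no other taxon (including the outgroup).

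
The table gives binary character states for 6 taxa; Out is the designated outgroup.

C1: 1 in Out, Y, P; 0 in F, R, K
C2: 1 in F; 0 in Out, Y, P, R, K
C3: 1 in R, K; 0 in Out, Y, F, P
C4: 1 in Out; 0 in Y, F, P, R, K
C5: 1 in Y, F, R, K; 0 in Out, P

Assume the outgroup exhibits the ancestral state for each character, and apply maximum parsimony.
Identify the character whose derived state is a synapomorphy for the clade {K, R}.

Character polarity is set by the outgroup: the derived state is whichever differs from the outgroup's state, so for C1, C4 the derived state is '0', and for the remaining characters it is '1'.
Only F, K, and R show the derived state '0' for C1, supporting them as a clade.
C2 (derived state '1') is unique to F (autapomorphy; uninformative for grouping).
C3 (derived state '1') is shared by K and R — a synapomorphy uniting that clade.
C4 (derived state '0') is shared by all ingroup taxa — unites the whole ingroup.
Only F, K, R, and Y show the derived state '1' for C5, supporting them as a clade.
Most parsimonious ingroup topology: ((Y,(F,(R,K))),P).
The clade {K, R} is supported by C3: its derived state '1' occurs in exactly those taxa and in no other taxon (including the outgroup).

C3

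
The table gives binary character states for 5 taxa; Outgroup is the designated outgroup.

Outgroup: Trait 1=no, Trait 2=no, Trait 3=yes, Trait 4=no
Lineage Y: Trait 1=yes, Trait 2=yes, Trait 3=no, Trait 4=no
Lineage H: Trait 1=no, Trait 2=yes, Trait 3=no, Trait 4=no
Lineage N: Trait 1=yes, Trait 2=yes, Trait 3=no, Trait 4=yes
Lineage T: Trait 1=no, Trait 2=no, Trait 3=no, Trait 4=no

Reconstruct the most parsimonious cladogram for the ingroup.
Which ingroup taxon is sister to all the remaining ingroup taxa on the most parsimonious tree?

Lineage T

Character polarity is set by the outgroup: the derived state is whichever differs from the outgroup's state, so for Trait 3 the derived state is 'no', and for the remaining characters it is 'yes'.
Only Lineage N and Lineage Y show the derived state 'yes' for Trait 1, supporting them as a clade.
Trait 2 (derived state 'yes') is shared by Lineage H, Lineage N, and Lineage Y — a synapomorphy uniting that clade.
Trait 3 (derived state 'no') is shared by all ingroup taxa — unites the whole ingroup.
Trait 4 (derived state 'yes') is unique to Lineage N (autapomorphy; uninformative for grouping).
Most parsimonious ingroup topology: (((Lineage Y,Lineage N),Lineage H),Lineage T).
Lineage T is sister to the clade containing all other ingroup taxa, so it is the earliest-diverging (most basal) ingroup lineage.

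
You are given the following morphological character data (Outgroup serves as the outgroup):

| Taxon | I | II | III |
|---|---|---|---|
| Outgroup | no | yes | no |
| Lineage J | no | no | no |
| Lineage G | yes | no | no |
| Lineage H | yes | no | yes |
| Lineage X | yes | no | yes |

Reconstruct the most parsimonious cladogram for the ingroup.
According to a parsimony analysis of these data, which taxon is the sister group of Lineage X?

Lineage H

Character polarity is set by the outgroup: the derived state is whichever differs from the outgroup's state, so for II the derived state is 'no', and for the remaining characters it is 'yes'.
Only Lineage G, Lineage H, and Lineage X show the derived state 'yes' for I, supporting them as a clade.
All ingroup taxa share the derived state 'no' for II; it defines the ingroup but does not resolve relationships within it.
III (derived state 'yes') is shared by Lineage H and Lineage X — a synapomorphy uniting that clade.
Most parsimonious ingroup topology: (Lineage J,(Lineage G,(Lineage H,Lineage X))).
Lineage X and Lineage H form a cherry on this tree, so they are sister taxa.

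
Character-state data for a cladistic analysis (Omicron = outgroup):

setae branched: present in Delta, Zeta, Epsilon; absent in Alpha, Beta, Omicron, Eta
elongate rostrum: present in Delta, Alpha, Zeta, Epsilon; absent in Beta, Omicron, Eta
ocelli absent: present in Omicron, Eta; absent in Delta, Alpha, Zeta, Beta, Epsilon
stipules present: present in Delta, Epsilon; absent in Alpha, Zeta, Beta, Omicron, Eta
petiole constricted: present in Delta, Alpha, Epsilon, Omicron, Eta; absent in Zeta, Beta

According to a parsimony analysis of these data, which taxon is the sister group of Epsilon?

Character polarity is set by the outgroup: the derived state is whichever differs from the outgroup's state, so for ocelli absent, petiole constricted the derived state is 'absent', and for the remaining characters it is 'present'.
Only Delta, Epsilon, and Zeta show the derived state 'present' for setae branched, supporting them as a clade.
elongate rostrum (derived state 'present') is shared by Alpha, Delta, Epsilon, and Zeta — a synapomorphy uniting that clade.
ocelli absent: derived state 'absent' in Alpha, Beta, Delta, Epsilon, and Zeta only — synapomorphy for {Alpha, Beta, Delta, Epsilon, Zeta}.
stipules present: derived state 'present' in Delta and Epsilon only — synapomorphy for {Delta, Epsilon}.
petiole constricted groups Beta and Zeta, which is incompatible with the clades supported by the remaining characters; treating it as convergent (homoplasy) costs fewer steps than any alternative tree.
Most parsimonious ingroup topology: (((((Delta,Epsilon),Zeta),Alpha),Beta),Eta).
Epsilon and Delta form a cherry on this tree, so they are sister taxa.

Delta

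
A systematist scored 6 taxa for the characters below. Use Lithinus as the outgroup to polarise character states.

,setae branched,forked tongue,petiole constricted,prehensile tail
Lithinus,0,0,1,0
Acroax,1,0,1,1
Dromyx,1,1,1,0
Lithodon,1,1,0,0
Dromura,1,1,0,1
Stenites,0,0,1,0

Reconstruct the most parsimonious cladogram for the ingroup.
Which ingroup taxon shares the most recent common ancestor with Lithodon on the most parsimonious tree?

Character polarity is set by the outgroup: the derived state is whichever differs from the outgroup's state, so for petiole constricted the derived state is '0', and for the remaining characters it is '1'.
setae branched: derived state '1' in Acroax, Dromura, Dromyx, and Lithodon only — synapomorphy for {Acroax, Dromura, Dromyx, Lithodon}.
Only Dromura, Dromyx, and Lithodon show the derived state '1' for forked tongue, supporting them as a clade.
petiole constricted (derived state '0') is shared by Dromura and Lithodon — a synapomorphy uniting that clade.
prehensile tail groups Acroax and Dromura, which is incompatible with the clades supported by the remaining characters; treating it as convergent (homoplasy) costs fewer steps than any alternative tree.
Most parsimonious ingroup topology: ((Acroax,(Dromyx,(Lithodon,Dromura))),Stenites).
Lithodon and Dromura form a cherry on this tree, so they are sister taxa.

Dromura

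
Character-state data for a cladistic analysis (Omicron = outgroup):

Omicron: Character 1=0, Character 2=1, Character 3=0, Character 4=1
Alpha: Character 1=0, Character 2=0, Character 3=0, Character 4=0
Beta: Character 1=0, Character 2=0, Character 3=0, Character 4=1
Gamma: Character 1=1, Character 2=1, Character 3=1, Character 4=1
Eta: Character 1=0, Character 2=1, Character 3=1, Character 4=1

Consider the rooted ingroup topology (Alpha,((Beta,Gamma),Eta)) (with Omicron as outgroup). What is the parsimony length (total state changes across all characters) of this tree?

Map each character onto (Alpha,((Beta,Gamma),Eta)) (rooted by Omicron) and count the minimum state changes it requires (Fitch parsimony):
Character 1: 1; Character 2: 2; Character 3: 2; Character 4: 1.
Total tree length = 6.

6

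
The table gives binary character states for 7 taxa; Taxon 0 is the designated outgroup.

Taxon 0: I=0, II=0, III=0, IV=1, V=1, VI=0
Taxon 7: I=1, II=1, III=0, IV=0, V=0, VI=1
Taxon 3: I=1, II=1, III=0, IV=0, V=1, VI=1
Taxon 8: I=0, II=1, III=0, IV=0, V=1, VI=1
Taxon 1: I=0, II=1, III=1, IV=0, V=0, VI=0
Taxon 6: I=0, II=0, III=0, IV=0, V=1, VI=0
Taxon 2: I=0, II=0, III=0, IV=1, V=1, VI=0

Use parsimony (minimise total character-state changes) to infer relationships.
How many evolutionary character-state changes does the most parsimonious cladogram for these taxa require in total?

Character polarity is set by the outgroup: the derived state is whichever differs from the outgroup's state, so for IV, V the derived state is '0', and for the remaining characters it is '1'.
I (derived state '1') is shared by Taxon 3 and Taxon 7 — a synapomorphy uniting that clade.
Only Taxon 1, Taxon 3, Taxon 7, and Taxon 8 show the derived state '1' for II, supporting them as a clade.
III (derived state '1') is unique to Taxon 1 (autapomorphy; uninformative for grouping).
Only Taxon 1, Taxon 3, Taxon 6, Taxon 7, and Taxon 8 show the derived state '0' for IV, supporting them as a clade.
V groups Taxon 1 and Taxon 7, which is incompatible with the clades supported by the remaining characters; treating it as convergent (homoplasy) costs fewer steps than any alternative tree.
VI (derived state '1') is shared by Taxon 3, Taxon 7, and Taxon 8 — a synapomorphy uniting that clade.
Most parsimonious ingroup topology: (((((Taxon 7,Taxon 3),Taxon 8),Taxon 1),Taxon 6),Taxon 2).
Changes per character on this tree: I: 1; II: 1; III: 1; IV: 1; V: 2; VI: 1.
Total = 7.

7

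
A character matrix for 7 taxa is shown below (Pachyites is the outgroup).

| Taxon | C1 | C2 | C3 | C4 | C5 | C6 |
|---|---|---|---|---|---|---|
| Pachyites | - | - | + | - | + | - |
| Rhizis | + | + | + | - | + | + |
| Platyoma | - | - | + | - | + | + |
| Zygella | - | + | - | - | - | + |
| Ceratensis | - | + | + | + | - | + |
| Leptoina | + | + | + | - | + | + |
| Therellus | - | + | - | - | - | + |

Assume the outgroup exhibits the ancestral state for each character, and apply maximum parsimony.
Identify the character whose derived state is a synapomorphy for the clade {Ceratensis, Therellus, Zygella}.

C5

Character polarity is set by the outgroup: the derived state is whichever differs from the outgroup's state, so for C3, C5 the derived state is '-', and for the remaining characters it is '+'.
Only Leptoina and Rhizis show the derived state '+' for C1, supporting them as a clade.
Only Ceratensis, Leptoina, Rhizis, Therellus, and Zygella show the derived state '+' for C2, supporting them as a clade.
C3 (derived state '-') is shared by Therellus and Zygella — a synapomorphy uniting that clade.
C4 (derived state '+') is unique to Ceratensis (autapomorphy; uninformative for grouping).
Only Ceratensis, Therellus, and Zygella show the derived state '-' for C5, supporting them as a clade.
All ingroup taxa share the derived state '+' for C6; it defines the ingroup but does not resolve relationships within it.
Most parsimonious ingroup topology: (((Rhizis,Leptoina),((Zygella,Therellus),Ceratensis)),Platyoma).
The clade {Ceratensis, Therellus, Zygella} is supported by C5: its derived state '-' occurs in exactly those taxa and in no other taxon (including the outgroup).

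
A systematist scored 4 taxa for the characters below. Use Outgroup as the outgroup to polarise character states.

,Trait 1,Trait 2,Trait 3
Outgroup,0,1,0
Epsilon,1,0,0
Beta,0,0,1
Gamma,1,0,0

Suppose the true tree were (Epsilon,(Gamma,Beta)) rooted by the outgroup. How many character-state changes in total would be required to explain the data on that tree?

Map each character onto (Epsilon,(Gamma,Beta)) (rooted by Outgroup) and count the minimum state changes it requires (Fitch parsimony):
Trait 1: 2; Trait 2: 1; Trait 3: 1.
Total tree length = 4.

4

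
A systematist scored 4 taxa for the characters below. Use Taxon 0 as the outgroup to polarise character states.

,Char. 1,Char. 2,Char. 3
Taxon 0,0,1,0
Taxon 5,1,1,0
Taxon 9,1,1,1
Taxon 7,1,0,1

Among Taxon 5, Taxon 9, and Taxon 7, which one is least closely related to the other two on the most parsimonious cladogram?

Character polarity is set by the outgroup: the derived state is whichever differs from the outgroup's state, so for Char. 2 the derived state is '0', and for the remaining characters it is '1'.
All ingroup taxa share the derived state '1' for Char. 1; it defines the ingroup but does not resolve relationships within it.
Char. 2 (derived state '0') is unique to Taxon 7 (autapomorphy; uninformative for grouping).
Char. 3 (derived state '1') is shared by Taxon 7 and Taxon 9 — a synapomorphy uniting that clade.
Most parsimonious ingroup topology: (Taxon 5,(Taxon 9,Taxon 7)).
Taxon 7 and Taxon 9 share a more recent common ancestor with each other than either does with Taxon 5, so Taxon 5 is the least closely related of the three.

Taxon 5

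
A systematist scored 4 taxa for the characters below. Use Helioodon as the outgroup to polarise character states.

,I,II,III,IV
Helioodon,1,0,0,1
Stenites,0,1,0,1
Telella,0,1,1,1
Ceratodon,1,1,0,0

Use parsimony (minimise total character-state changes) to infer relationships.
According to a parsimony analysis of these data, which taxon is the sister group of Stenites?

Character polarity is set by the outgroup: the derived state is whichever differs from the outgroup's state, so for I, IV the derived state is '0', and for the remaining characters it is '1'.
I: derived state '0' in Stenites and Telella only — synapomorphy for {Stenites, Telella}.
All ingroup taxa share the derived state '1' for II; it defines the ingroup but does not resolve relationships within it.
III: derived state '1' in Telella only — an autapomorphy, so it tells us nothing about relationships among taxa.
IV: derived state '0' in Ceratodon only — an autapomorphy, so it tells us nothing about relationships among taxa.
Most parsimonious ingroup topology: ((Stenites,Telella),Ceratodon).
Stenites and Telella form a cherry on this tree, so they are sister taxa.

Telella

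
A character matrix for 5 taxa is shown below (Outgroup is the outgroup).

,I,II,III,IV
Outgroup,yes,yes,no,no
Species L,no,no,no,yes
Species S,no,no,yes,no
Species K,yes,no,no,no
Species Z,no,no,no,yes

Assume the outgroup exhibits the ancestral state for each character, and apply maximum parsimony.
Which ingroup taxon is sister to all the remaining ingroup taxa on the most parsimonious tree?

Species K

Character polarity is set by the outgroup: the derived state is whichever differs from the outgroup's state, so for I, II the derived state is 'no', and for the remaining characters it is 'yes'.
I: derived state 'no' in Species L, Species S, and Species Z only — synapomorphy for {Species L, Species S, Species Z}.
II (derived state 'no') is shared by all ingroup taxa — unites the whole ingroup.
III (derived state 'yes') is unique to Species S (autapomorphy; uninformative for grouping).
IV (derived state 'yes') is shared by Species L and Species Z — a synapomorphy uniting that clade.
Most parsimonious ingroup topology: (((Species L,Species Z),Species S),Species K).
Species K is sister to the clade containing all other ingroup taxa, so it is the earliest-diverging (most basal) ingroup lineage.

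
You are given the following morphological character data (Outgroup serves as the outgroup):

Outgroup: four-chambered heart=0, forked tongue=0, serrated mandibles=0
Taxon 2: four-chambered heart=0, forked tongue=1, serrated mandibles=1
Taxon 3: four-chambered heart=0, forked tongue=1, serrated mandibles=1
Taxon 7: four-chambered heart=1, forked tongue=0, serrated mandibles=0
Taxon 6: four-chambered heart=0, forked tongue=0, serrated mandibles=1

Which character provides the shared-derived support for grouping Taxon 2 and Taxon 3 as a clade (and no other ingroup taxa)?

forked tongue

The outgroup has state '0' for every character, so '1' is the derived state throughout.
four-chambered heart (derived state '1') is unique to Taxon 7 (autapomorphy; uninformative for grouping).
Only Taxon 2 and Taxon 3 show the derived state '1' for forked tongue, supporting them as a clade.
serrated mandibles (derived state '1') is shared by Taxon 2, Taxon 3, and Taxon 6 — a synapomorphy uniting that clade.
Most parsimonious ingroup topology: (((Taxon 2,Taxon 3),Taxon 6),Taxon 7).
The clade {Taxon 2, Taxon 3} is supported by forked tongue: its derived state '1' occurs in exactly those taxa and in no other taxon (including the outgroup).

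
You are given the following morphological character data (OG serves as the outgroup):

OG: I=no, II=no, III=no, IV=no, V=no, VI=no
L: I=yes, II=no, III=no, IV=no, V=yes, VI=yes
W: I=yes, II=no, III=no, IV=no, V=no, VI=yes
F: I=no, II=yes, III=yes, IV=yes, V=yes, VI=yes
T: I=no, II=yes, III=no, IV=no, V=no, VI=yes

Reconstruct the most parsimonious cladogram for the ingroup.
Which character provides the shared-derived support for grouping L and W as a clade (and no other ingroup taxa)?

I

The outgroup has state 'no' for every character, so 'yes' is the derived state throughout.
I: derived state 'yes' in L and W only — synapomorphy for {L, W}.
Only F and T show the derived state 'yes' for II, supporting them as a clade.
III (derived state 'yes') is unique to F (autapomorphy; uninformative for grouping).
IV (derived state 'yes') is unique to F (autapomorphy; uninformative for grouping).
V groups F and L, which is incompatible with the clades supported by the remaining characters; treating it as convergent (homoplasy) costs fewer steps than any alternative tree.
VI (derived state 'yes') is shared by all ingroup taxa — unites the whole ingroup.
Most parsimonious ingroup topology: ((L,W),(F,T)).
The clade {L, W} is supported by I: its derived state 'yes' occurs in exactly those taxa and in no other taxon (including the outgroup).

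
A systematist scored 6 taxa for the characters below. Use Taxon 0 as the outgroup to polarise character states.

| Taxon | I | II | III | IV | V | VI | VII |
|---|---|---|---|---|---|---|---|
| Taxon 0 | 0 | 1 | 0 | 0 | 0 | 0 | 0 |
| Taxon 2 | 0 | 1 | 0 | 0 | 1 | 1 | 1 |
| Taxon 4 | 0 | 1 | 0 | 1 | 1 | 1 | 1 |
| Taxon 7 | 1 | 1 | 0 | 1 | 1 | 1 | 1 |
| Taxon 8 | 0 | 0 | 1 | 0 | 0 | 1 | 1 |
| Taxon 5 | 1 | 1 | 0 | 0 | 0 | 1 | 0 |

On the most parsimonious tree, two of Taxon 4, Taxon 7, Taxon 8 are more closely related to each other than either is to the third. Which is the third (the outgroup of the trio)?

Character polarity is set by the outgroup: the derived state is whichever differs from the outgroup's state, so for II the derived state is '0', and for the remaining characters it is '1'.
I groups Taxon 5 and Taxon 7, which is incompatible with the clades supported by the remaining characters; treating it as convergent (homoplasy) costs fewer steps than any alternative tree.
II: derived state '0' in Taxon 8 only — an autapomorphy, so it tells us nothing about relationships among taxa.
III: derived state '1' in Taxon 8 only — an autapomorphy, so it tells us nothing about relationships among taxa.
IV (derived state '1') is shared by Taxon 4 and Taxon 7 — a synapomorphy uniting that clade.
V: derived state '1' in Taxon 2, Taxon 4, and Taxon 7 only — synapomorphy for {Taxon 2, Taxon 4, Taxon 7}.
VI (derived state '1') is shared by all ingroup taxa — unites the whole ingroup.
VII (derived state '1') is shared by Taxon 2, Taxon 4, Taxon 7, and Taxon 8 — a synapomorphy uniting that clade.
Most parsimonious ingroup topology: (((Taxon 2,(Taxon 4,Taxon 7)),Taxon 8),Taxon 5).
Taxon 7 and Taxon 4 share a more recent common ancestor with each other than either does with Taxon 8, so Taxon 8 is the least closely related of the three.

Taxon 8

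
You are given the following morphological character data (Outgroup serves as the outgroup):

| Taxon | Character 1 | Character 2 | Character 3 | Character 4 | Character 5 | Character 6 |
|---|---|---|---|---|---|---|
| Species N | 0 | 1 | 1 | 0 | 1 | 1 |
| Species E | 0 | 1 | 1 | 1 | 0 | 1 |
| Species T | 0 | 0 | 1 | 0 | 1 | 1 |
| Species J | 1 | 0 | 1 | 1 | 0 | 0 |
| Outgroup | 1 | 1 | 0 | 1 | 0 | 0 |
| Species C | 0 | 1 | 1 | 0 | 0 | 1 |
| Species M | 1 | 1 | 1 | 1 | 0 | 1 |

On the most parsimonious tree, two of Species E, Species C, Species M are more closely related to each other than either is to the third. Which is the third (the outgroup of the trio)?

Species M

Character polarity is set by the outgroup: the derived state is whichever differs from the outgroup's state, so for Character 1, Character 2, Character 4 the derived state is '0', and for the remaining characters it is '1'.
Character 1 (derived state '0') is shared by Species C, Species E, Species N, and Species T — a synapomorphy uniting that clade.
Character 2 (state '0') occurs in Species J and Species T but conflicts with the nesting implied by the other characters — most parsimoniously interpreted as homoplasy.
All ingroup taxa share the derived state '1' for Character 3; it defines the ingroup but does not resolve relationships within it.
Character 4: derived state '0' in Species C, Species N, and Species T only — synapomorphy for {Species C, Species N, Species T}.
Character 5 (derived state '1') is shared by Species N and Species T — a synapomorphy uniting that clade.
Character 6: derived state '1' in Species C, Species E, Species M, Species N, and Species T only — synapomorphy for {Species C, Species E, Species M, Species N, Species T}.
Most parsimonious ingroup topology: ((Species M,(((Species T,Species N),Species C),Species E)),Species J).
Species E and Species C share a more recent common ancestor with each other than either does with Species M, so Species M is the least closely related of the three.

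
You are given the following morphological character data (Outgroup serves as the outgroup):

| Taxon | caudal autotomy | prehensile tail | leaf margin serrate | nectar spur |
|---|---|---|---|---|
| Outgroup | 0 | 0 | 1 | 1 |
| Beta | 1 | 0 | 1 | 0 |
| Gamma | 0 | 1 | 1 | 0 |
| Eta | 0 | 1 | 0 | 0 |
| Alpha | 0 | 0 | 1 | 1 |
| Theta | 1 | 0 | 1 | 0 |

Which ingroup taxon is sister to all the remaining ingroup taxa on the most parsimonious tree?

Character polarity is set by the outgroup: the derived state is whichever differs from the outgroup's state, so for leaf margin serrate, nectar spur the derived state is '0', and for the remaining characters it is '1'.
caudal autotomy (derived state '1') is shared by Beta and Theta — a synapomorphy uniting that clade.
Only Eta and Gamma show the derived state '1' for prehensile tail, supporting them as a clade.
leaf margin serrate (derived state '0') is unique to Eta (autapomorphy; uninformative for grouping).
nectar spur: derived state '0' in Beta, Eta, Gamma, and Theta only — synapomorphy for {Beta, Eta, Gamma, Theta}.
Most parsimonious ingroup topology: (((Beta,Theta),(Gamma,Eta)),Alpha).
Alpha is sister to the clade containing all other ingroup taxa, so it is the earliest-diverging (most basal) ingroup lineage.

Alpha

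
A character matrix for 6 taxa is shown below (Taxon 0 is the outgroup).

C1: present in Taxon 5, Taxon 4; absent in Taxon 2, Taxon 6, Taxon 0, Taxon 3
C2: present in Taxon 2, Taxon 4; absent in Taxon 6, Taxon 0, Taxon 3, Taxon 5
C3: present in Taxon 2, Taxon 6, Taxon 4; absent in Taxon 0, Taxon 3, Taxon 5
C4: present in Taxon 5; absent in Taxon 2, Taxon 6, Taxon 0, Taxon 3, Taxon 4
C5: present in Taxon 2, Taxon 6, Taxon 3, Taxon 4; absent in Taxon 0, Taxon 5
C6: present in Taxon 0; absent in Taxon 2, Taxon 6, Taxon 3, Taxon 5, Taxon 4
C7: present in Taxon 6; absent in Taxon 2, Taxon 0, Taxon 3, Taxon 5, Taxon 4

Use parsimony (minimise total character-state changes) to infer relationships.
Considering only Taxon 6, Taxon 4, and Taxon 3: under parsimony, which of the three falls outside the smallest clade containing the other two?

Character polarity is set by the outgroup: the derived state is whichever differs from the outgroup's state, so for C6 the derived state is 'absent', and for the remaining characters it is 'present'.
C1 (state 'present') occurs in Taxon 4 and Taxon 5 but conflicts with the nesting implied by the other characters — most parsimoniously interpreted as homoplasy.
C2: derived state 'present' in Taxon 2 and Taxon 4 only — synapomorphy for {Taxon 2, Taxon 4}.
C3 (derived state 'present') is shared by Taxon 2, Taxon 4, and Taxon 6 — a synapomorphy uniting that clade.
C4 (derived state 'present') is unique to Taxon 5 (autapomorphy; uninformative for grouping).
Only Taxon 2, Taxon 3, Taxon 4, and Taxon 6 show the derived state 'present' for C5, supporting them as a clade.
All ingroup taxa share the derived state 'absent' for C6; it defines the ingroup but does not resolve relationships within it.
C7 (derived state 'present') is unique to Taxon 6 (autapomorphy; uninformative for grouping).
Most parsimonious ingroup topology: ((Taxon 3,((Taxon 2,Taxon 4),Taxon 6)),Taxon 5).
Taxon 6 and Taxon 4 share a more recent common ancestor with each other than either does with Taxon 3, so Taxon 3 is the least closely related of the three.

Taxon 3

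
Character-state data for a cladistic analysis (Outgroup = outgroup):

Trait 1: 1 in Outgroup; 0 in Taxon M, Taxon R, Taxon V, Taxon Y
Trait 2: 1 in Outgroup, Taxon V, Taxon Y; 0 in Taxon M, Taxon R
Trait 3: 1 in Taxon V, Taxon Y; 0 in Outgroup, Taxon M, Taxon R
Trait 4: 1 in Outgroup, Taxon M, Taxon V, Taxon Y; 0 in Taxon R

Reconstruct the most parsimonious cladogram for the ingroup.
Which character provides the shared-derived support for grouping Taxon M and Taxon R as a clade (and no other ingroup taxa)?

Trait 2

Character polarity is set by the outgroup: the derived state is whichever differs from the outgroup's state, so for Trait 1, Trait 2, Trait 4 the derived state is '0', and for the remaining characters it is '1'.
All ingroup taxa share the derived state '0' for Trait 1; it defines the ingroup but does not resolve relationships within it.
Only Taxon M and Taxon R show the derived state '0' for Trait 2, supporting them as a clade.
Trait 3 (derived state '1') is shared by Taxon V and Taxon Y — a synapomorphy uniting that clade.
Trait 4 (derived state '0') is unique to Taxon R (autapomorphy; uninformative for grouping).
Most parsimonious ingroup topology: ((Taxon M,Taxon R),(Taxon V,Taxon Y)).
The clade {Taxon M, Taxon R} is supported by Trait 2: its derived state '0' occurs in exactly those taxa and in no other taxon (including the outgroup).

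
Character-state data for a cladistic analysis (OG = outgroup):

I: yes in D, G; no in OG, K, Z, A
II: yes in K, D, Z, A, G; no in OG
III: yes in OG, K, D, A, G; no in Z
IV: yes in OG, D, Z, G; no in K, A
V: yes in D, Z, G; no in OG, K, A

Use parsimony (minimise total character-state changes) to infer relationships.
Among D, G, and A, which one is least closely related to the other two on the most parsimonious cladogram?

A

Character polarity is set by the outgroup: the derived state is whichever differs from the outgroup's state, so for III, IV the derived state is 'no', and for the remaining characters it is 'yes'.
I: derived state 'yes' in D and G only — synapomorphy for {D, G}.
II (derived state 'yes') is shared by all ingroup taxa — unites the whole ingroup.
III: derived state 'no' in Z only — an autapomorphy, so it tells us nothing about relationships among taxa.
Only A and K show the derived state 'no' for IV, supporting them as a clade.
V (derived state 'yes') is shared by D, G, and Z — a synapomorphy uniting that clade.
Most parsimonious ingroup topology: ((K,A),((D,G),Z)).
D and G share a more recent common ancestor with each other than either does with A, so A is the least closely related of the three.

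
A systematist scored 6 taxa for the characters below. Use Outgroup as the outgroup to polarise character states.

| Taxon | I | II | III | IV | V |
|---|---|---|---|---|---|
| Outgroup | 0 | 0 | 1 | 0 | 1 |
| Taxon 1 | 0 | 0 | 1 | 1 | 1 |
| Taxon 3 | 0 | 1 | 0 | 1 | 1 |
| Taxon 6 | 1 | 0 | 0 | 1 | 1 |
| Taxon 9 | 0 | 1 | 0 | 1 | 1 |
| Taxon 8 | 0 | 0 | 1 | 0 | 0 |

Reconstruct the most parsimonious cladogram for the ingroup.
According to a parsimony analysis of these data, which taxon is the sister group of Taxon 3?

Taxon 9

Character polarity is set by the outgroup: the derived state is whichever differs from the outgroup's state, so for III, V the derived state is '0', and for the remaining characters it is '1'.
I: derived state '1' in Taxon 6 only — an autapomorphy, so it tells us nothing about relationships among taxa.
Only Taxon 3 and Taxon 9 show the derived state '1' for II, supporting them as a clade.
III (derived state '0') is shared by Taxon 3, Taxon 6, and Taxon 9 — a synapomorphy uniting that clade.
IV (derived state '1') is shared by Taxon 1, Taxon 3, Taxon 6, and Taxon 9 — a synapomorphy uniting that clade.
V: derived state '0' in Taxon 8 only — an autapomorphy, so it tells us nothing about relationships among taxa.
Most parsimonious ingroup topology: ((Taxon 1,((Taxon 3,Taxon 9),Taxon 6)),Taxon 8).
Taxon 3 and Taxon 9 form a cherry on this tree, so they are sister taxa.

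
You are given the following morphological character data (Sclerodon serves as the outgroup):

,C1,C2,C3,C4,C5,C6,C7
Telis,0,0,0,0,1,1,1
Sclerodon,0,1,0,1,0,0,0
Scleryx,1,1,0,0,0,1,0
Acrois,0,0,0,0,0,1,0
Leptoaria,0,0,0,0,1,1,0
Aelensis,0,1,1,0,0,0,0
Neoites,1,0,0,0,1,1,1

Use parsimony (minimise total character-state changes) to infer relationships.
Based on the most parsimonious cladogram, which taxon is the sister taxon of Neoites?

Character polarity is set by the outgroup: the derived state is whichever differs from the outgroup's state, so for C2, C4 the derived state is '0', and for the remaining characters it is '1'.
C1 groups Neoites and Scleryx, which is incompatible with the clades supported by the remaining characters; treating it as convergent (homoplasy) costs fewer steps than any alternative tree.
C2: derived state '0' in Acrois, Leptoaria, Neoites, and Telis only — synapomorphy for {Acrois, Leptoaria, Neoites, Telis}.
C3: derived state '1' in Aelensis only — an autapomorphy, so it tells us nothing about relationships among taxa.
C4 (derived state '0') is shared by all ingroup taxa — unites the whole ingroup.
C5: derived state '1' in Leptoaria, Neoites, and Telis only — synapomorphy for {Leptoaria, Neoites, Telis}.
C6 (derived state '1') is shared by Acrois, Leptoaria, Neoites, Scleryx, and Telis — a synapomorphy uniting that clade.
C7: derived state '1' in Neoites and Telis only — synapomorphy for {Neoites, Telis}.
Most parsimonious ingroup topology: ((((Leptoaria,(Telis,Neoites)),Acrois),Scleryx),Aelensis).
Neoites and Telis form a cherry on this tree, so they are sister taxa.

Telis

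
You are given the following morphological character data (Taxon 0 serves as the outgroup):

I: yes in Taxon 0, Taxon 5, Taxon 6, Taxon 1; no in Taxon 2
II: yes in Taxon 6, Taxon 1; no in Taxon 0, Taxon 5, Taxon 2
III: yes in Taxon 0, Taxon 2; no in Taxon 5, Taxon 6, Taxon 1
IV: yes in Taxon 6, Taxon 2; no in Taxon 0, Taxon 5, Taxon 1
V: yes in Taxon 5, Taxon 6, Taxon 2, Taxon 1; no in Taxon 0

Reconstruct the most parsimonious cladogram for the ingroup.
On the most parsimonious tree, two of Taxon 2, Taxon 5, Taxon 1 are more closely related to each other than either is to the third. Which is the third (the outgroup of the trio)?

Taxon 2

Character polarity is set by the outgroup: the derived state is whichever differs from the outgroup's state, so for I, III the derived state is 'no', and for the remaining characters it is 'yes'.
I: derived state 'no' in Taxon 2 only — an autapomorphy, so it tells us nothing about relationships among taxa.
Only Taxon 1 and Taxon 6 show the derived state 'yes' for II, supporting them as a clade.
III (derived state 'no') is shared by Taxon 1, Taxon 5, and Taxon 6 — a synapomorphy uniting that clade.
IV groups Taxon 2 and Taxon 6, which is incompatible with the clades supported by the remaining characters; treating it as convergent (homoplasy) costs fewer steps than any alternative tree.
All ingroup taxa share the derived state 'yes' for V; it defines the ingroup but does not resolve relationships within it.
Most parsimonious ingroup topology: ((Taxon 5,(Taxon 6,Taxon 1)),Taxon 2).
Taxon 1 and Taxon 5 share a more recent common ancestor with each other than either does with Taxon 2, so Taxon 2 is the least closely related of the three.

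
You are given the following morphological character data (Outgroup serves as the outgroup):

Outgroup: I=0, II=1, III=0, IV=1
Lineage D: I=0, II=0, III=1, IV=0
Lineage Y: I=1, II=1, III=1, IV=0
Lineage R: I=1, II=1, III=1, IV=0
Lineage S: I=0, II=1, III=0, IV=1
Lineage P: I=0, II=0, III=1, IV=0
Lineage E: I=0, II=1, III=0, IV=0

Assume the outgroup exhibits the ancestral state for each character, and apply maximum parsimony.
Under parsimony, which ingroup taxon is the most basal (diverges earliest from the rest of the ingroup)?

Lineage S

Character polarity is set by the outgroup: the derived state is whichever differs from the outgroup's state, so for II, IV the derived state is '0', and for the remaining characters it is '1'.
I (derived state '1') is shared by Lineage R and Lineage Y — a synapomorphy uniting that clade.
II (derived state '0') is shared by Lineage D and Lineage P — a synapomorphy uniting that clade.
III (derived state '1') is shared by Lineage D, Lineage P, Lineage R, and Lineage Y — a synapomorphy uniting that clade.
IV: derived state '0' in Lineage D, Lineage E, Lineage P, Lineage R, and Lineage Y only — synapomorphy for {Lineage D, Lineage E, Lineage P, Lineage R, Lineage Y}.
Most parsimonious ingroup topology: ((((Lineage D,Lineage P),(Lineage Y,Lineage R)),Lineage E),Lineage S).
Lineage S is sister to the clade containing all other ingroup taxa, so it is the earliest-diverging (most basal) ingroup lineage.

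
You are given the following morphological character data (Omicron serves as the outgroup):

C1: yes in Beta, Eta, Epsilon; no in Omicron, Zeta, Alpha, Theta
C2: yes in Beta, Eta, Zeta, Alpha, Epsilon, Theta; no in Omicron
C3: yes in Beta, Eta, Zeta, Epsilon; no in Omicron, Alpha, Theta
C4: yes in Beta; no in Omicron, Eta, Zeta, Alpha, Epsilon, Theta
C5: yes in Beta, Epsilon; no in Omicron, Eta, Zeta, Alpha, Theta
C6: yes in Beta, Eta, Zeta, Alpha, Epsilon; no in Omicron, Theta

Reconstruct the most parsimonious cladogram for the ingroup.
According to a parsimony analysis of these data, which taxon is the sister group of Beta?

Epsilon

The outgroup has state 'no' for every character, so 'yes' is the derived state throughout.
Only Beta, Epsilon, and Eta show the derived state 'yes' for C1, supporting them as a clade.
C2 (derived state 'yes') is shared by all ingroup taxa — unites the whole ingroup.
C3: derived state 'yes' in Beta, Epsilon, Eta, and Zeta only — synapomorphy for {Beta, Epsilon, Eta, Zeta}.
C4 (derived state 'yes') is unique to Beta (autapomorphy; uninformative for grouping).
C5: derived state 'yes' in Beta and Epsilon only — synapomorphy for {Beta, Epsilon}.
C6: derived state 'yes' in Alpha, Beta, Epsilon, Eta, and Zeta only — synapomorphy for {Alpha, Beta, Epsilon, Eta, Zeta}.
Most parsimonious ingroup topology: (((((Beta,Epsilon),Eta),Zeta),Alpha),Theta).
Beta and Epsilon form a cherry on this tree, so they are sister taxa.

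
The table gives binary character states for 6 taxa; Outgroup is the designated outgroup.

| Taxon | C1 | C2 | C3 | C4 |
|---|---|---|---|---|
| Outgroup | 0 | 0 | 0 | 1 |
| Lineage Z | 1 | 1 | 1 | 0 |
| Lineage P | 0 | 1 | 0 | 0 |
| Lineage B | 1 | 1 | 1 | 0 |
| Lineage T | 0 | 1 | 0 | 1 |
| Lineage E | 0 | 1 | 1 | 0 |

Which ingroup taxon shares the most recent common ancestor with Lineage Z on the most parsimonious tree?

Character polarity is set by the outgroup: the derived state is whichever differs from the outgroup's state, so for C4 the derived state is '0', and for the remaining characters it is '1'.
C1: derived state '1' in Lineage B and Lineage Z only — synapomorphy for {Lineage B, Lineage Z}.
All ingroup taxa share the derived state '1' for C2; it defines the ingroup but does not resolve relationships within it.
Only Lineage B, Lineage E, and Lineage Z show the derived state '1' for C3, supporting them as a clade.
Only Lineage B, Lineage E, Lineage P, and Lineage Z show the derived state '0' for C4, supporting them as a clade.
Most parsimonious ingroup topology: ((((Lineage Z,Lineage B),Lineage E),Lineage P),Lineage T).
Lineage Z and Lineage B form a cherry on this tree, so they are sister taxa.

Lineage B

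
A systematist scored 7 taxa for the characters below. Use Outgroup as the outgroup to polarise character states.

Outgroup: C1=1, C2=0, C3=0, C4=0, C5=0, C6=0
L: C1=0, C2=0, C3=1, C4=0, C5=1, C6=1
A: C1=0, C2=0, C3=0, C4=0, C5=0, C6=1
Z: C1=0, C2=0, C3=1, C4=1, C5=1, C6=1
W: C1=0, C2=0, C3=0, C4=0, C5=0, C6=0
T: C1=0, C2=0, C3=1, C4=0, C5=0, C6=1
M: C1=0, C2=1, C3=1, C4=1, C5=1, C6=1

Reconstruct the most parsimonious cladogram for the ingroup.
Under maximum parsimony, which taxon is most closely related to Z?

Character polarity is set by the outgroup: the derived state is whichever differs from the outgroup's state, so for C1 the derived state is '0', and for the remaining characters it is '1'.
All ingroup taxa share the derived state '0' for C1; it defines the ingroup but does not resolve relationships within it.
C2 (derived state '1') is unique to M (autapomorphy; uninformative for grouping).
C3 (derived state '1') is shared by L, M, T, and Z — a synapomorphy uniting that clade.
C4: derived state '1' in M and Z only — synapomorphy for {M, Z}.
C5: derived state '1' in L, M, and Z only — synapomorphy for {L, M, Z}.
C6: derived state '1' in A, L, M, T, and Z only — synapomorphy for {A, L, M, T, Z}.
Most parsimonious ingroup topology: ((((L,(Z,M)),T),A),W).
Z and M form a cherry on this tree, so they are sister taxa.

M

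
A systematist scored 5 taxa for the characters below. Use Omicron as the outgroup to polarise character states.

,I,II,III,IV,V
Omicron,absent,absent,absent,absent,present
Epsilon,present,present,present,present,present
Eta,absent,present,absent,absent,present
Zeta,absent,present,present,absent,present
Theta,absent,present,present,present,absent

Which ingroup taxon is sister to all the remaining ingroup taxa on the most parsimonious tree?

Character polarity is set by the outgroup: the derived state is whichever differs from the outgroup's state, so for V the derived state is 'absent', and for the remaining characters it is 'present'.
I (derived state 'present') is unique to Epsilon (autapomorphy; uninformative for grouping).
All ingroup taxa share the derived state 'present' for II; it defines the ingroup but does not resolve relationships within it.
III (derived state 'present') is shared by Epsilon, Theta, and Zeta — a synapomorphy uniting that clade.
IV (derived state 'present') is shared by Epsilon and Theta — a synapomorphy uniting that clade.
V: derived state 'absent' in Theta only — an autapomorphy, so it tells us nothing about relationships among taxa.
Most parsimonious ingroup topology: (((Epsilon,Theta),Zeta),Eta).
Eta is sister to the clade containing all other ingroup taxa, so it is the earliest-diverging (most basal) ingroup lineage.

Eta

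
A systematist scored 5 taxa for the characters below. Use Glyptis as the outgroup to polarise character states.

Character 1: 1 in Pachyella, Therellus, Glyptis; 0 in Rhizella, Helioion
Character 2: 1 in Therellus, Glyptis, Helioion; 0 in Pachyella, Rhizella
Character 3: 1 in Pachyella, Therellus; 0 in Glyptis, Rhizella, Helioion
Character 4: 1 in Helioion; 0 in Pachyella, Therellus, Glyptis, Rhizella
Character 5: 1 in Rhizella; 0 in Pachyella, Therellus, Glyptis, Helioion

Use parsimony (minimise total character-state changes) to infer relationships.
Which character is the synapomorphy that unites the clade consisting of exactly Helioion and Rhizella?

Character 1

Character polarity is set by the outgroup: the derived state is whichever differs from the outgroup's state, so for Character 1, Character 2 the derived state is '0', and for the remaining characters it is '1'.
Character 1 (derived state '0') is shared by Helioion and Rhizella — a synapomorphy uniting that clade.
Character 2 groups Pachyella and Rhizella, which is incompatible with the clades supported by the remaining characters; treating it as convergent (homoplasy) costs fewer steps than any alternative tree.
Character 3 (derived state '1') is shared by Pachyella and Therellus — a synapomorphy uniting that clade.
Character 4: derived state '1' in Helioion only — an autapomorphy, so it tells us nothing about relationships among taxa.
Character 5: derived state '1' in Rhizella only — an autapomorphy, so it tells us nothing about relationships among taxa.
Most parsimonious ingroup topology: ((Pachyella,Therellus),(Helioion,Rhizella)).
The clade {Helioion, Rhizella} is supported by Character 1: its derived state '0' occurs in exactly those taxa and in no other taxon (including the outgroup).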